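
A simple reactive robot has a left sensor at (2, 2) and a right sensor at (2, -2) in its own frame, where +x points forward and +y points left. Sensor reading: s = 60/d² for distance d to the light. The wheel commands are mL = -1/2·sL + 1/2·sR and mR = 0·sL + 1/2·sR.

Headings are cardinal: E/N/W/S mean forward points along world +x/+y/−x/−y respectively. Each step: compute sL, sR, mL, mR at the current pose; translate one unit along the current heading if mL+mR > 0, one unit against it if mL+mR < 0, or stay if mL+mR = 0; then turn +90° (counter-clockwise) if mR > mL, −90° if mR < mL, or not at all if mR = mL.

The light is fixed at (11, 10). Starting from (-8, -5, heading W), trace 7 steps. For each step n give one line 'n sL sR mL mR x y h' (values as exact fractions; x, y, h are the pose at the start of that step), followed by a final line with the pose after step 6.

0 6/73 6/61 36/4453 3/61 -8 -5 W
1 60/613 60/773 -4800/473849 30/773 -9 -5 S
2 3/26 5/54 -4/351 5/108 -9 -6 E
3 60/637 12/97 912/61789 6/97 -8 -6 N
4 6/73 6/61 36/4453 3/61 -8 -5 W
5 60/613 60/773 -4800/473849 30/773 -9 -5 S
6 3/26 5/54 -4/351 5/108 -9 -6 E
final -8 -6 N

n=0: pose=(-8,-5,W); sL=6/73, sR=6/61; mL=36/4453, mR=3/61; mL+mR=255/4453 → advance +1; mR−mL=3/73 → turn +1·90°
n=1: pose=(-9,-5,S); sL=60/613, sR=60/773; mL=-4800/473849, mR=30/773; mL+mR=13590/473849 → advance +1; mR−mL=30/613 → turn +1·90°
n=2: pose=(-9,-6,E); sL=3/26, sR=5/54; mL=-4/351, mR=5/108; mL+mR=49/1404 → advance +1; mR−mL=3/52 → turn +1·90°
n=3: pose=(-8,-6,N); sL=60/637, sR=12/97; mL=912/61789, mR=6/97; mL+mR=4734/61789 → advance +1; mR−mL=30/637 → turn +1·90°
n=4: pose=(-8,-5,W); sL=6/73, sR=6/61; mL=36/4453, mR=3/61; mL+mR=255/4453 → advance +1; mR−mL=3/73 → turn +1·90°
n=5: pose=(-9,-5,S); sL=60/613, sR=60/773; mL=-4800/473849, mR=30/773; mL+mR=13590/473849 → advance +1; mR−mL=30/613 → turn +1·90°
n=6: pose=(-9,-6,E); sL=3/26, sR=5/54; mL=-4/351, mR=5/108; mL+mR=49/1404 → advance +1; mR−mL=3/52 → turn +1·90°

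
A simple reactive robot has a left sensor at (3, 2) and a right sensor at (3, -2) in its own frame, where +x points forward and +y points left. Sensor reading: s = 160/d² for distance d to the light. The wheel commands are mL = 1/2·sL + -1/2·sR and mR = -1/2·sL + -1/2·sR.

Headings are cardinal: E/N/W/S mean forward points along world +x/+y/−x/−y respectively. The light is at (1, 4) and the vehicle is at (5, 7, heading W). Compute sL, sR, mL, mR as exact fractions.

left sensor world pos  = (2, 5); dL² = 2
right sensor world pos = (2, 9); dR² = 26
sL = 160/2 = 80
sR = 160/26 = 80/13
mL = 1/2·sL + -1/2·sR = 480/13
mR = -1/2·sL + -1/2·sR = -560/13

80 80/13 480/13 -560/13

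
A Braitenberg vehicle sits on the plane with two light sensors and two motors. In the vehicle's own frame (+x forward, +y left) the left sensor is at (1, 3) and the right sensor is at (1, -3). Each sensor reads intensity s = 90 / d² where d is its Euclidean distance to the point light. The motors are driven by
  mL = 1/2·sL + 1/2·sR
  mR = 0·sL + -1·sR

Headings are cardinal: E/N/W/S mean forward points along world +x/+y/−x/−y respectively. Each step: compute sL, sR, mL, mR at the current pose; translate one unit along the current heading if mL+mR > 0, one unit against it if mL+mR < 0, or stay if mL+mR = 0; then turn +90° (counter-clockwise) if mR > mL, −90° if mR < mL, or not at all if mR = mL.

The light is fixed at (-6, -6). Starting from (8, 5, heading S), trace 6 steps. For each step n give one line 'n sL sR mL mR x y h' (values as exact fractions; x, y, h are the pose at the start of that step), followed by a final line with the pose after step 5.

0 90/389 90/221 27450/85969 -90/221 8 5 S
1 9/25 45/197 1449/4925 -45/197 8 6 W
2 90/269 18/85 6246/22865 -18/85 7 6 N
3 45/226 45/148 8415/33448 -45/148 7 7 E
4 10/41 2/5 66/205 -2/5 6 7 S
5 45/121 9/41 1467/4961 -9/41 6 8 W
final 5 8 N

n=0: pose=(8,5,S); sL=90/389, sR=90/221; mL=27450/85969, mR=-90/221; mL+mR=-7560/85969 → advance -1; mR−mL=-62460/85969 → turn -1·90°
n=1: pose=(8,6,W); sL=9/25, sR=45/197; mL=1449/4925, mR=-45/197; mL+mR=324/4925 → advance +1; mR−mL=-2574/4925 → turn -1·90°
n=2: pose=(7,6,N); sL=90/269, sR=18/85; mL=6246/22865, mR=-18/85; mL+mR=1404/22865 → advance +1; mR−mL=-11088/22865 → turn -1·90°
n=3: pose=(7,7,E); sL=45/226, sR=45/148; mL=8415/33448, mR=-45/148; mL+mR=-1755/33448 → advance -1; mR−mL=-18585/33448 → turn -1·90°
n=4: pose=(6,7,S); sL=10/41, sR=2/5; mL=66/205, mR=-2/5; mL+mR=-16/205 → advance -1; mR−mL=-148/205 → turn -1·90°
n=5: pose=(6,8,W); sL=45/121, sR=9/41; mL=1467/4961, mR=-9/41; mL+mR=378/4961 → advance +1; mR−mL=-2556/4961 → turn -1·90°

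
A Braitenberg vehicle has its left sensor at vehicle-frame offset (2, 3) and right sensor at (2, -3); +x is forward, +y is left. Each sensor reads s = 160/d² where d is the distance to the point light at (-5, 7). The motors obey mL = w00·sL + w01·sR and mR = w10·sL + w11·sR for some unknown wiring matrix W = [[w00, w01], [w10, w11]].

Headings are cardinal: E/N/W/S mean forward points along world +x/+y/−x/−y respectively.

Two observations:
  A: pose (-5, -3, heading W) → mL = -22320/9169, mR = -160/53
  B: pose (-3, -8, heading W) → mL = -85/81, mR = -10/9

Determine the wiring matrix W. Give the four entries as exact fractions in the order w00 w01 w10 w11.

obs A: pose=(-5,-3,W) → sL=160/173, sR=160/53, mL=-22320/9169, mR=-160/53
obs B: pose=(-3,-8,W) → sL=40/81, sR=10/9, mL=-85/81, mR=-10/9
sensor matrix S = [[160/173, 160/53], [40/81, 10/9]]; det S = -344000/742689
solve [mL_A; mL_B] = S·[w00; w01] and [mR_A; mR_B] = S·[w10; w11]:
  w00 = -1, w01 = -1/2, w10 = 0, w11 = -1

-1 -1/2 0 -1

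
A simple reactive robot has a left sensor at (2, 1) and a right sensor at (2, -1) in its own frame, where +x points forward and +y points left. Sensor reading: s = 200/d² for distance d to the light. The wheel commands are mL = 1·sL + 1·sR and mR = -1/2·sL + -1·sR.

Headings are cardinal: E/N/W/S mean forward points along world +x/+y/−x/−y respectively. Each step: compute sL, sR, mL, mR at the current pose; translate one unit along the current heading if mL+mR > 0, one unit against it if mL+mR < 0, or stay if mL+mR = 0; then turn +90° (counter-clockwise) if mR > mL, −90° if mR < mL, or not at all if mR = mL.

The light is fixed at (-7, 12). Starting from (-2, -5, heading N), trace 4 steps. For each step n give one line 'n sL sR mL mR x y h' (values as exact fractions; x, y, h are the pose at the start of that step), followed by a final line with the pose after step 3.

n=0: pose=(-2,-5,N); sL=200/241, sR=200/261; mL=100400/62901, mR=-74300/62901; mL+mR=100/241 → advance +1; mR−mL=-174700/62901 → turn -1·90°
n=1: pose=(-2,-4,E); sL=100/137, sR=100/169; mL=30600/23153, mR=-22150/23153; mL+mR=50/137 → advance +1; mR−mL=-52750/23153 → turn -1·90°
n=2: pose=(-1,-4,S); sL=200/373, sR=200/349; mL=144400/130177, mR=-109500/130177; mL+mR=100/373 → advance +1; mR−mL=-253900/130177 → turn -1·90°
n=3: pose=(-1,-5,W); sL=10/17, sR=25/34; mL=45/34, mR=-35/34; mL+mR=5/17 → advance +1; mR−mL=-40/17 → turn -1·90°

0 200/241 200/261 100400/62901 -74300/62901 -2 -5 N
1 100/137 100/169 30600/23153 -22150/23153 -2 -4 E
2 200/373 200/349 144400/130177 -109500/130177 -1 -4 S
3 10/17 25/34 45/34 -35/34 -1 -5 W
final -2 -5 N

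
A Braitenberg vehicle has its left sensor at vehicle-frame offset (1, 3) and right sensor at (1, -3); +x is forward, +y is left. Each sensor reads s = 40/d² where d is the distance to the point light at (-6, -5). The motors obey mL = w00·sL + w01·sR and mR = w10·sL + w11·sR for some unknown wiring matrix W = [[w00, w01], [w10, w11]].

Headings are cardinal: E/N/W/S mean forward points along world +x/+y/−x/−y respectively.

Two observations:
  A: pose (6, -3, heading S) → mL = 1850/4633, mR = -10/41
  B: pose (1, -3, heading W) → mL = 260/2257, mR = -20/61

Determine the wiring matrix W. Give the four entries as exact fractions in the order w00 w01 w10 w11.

obs A: pose=(6,-3,S) → sL=20/113, sR=20/41, mL=1850/4633, mR=-10/41
obs B: pose=(1,-3,W) → sL=40/37, sR=40/61, mL=260/2257, mR=-20/61
sensor matrix S = [[20/113, 20/41], [40/37, 40/61]]; det S = -4300800/10456681
solve [mL_A; mL_B] = S·[w00; w01] and [mR_A; mR_B] = S·[w10; w11]:
  w00 = -1/2, w01 = 1, w10 = 0, w11 = -1/2

-1/2 1 0 -1/2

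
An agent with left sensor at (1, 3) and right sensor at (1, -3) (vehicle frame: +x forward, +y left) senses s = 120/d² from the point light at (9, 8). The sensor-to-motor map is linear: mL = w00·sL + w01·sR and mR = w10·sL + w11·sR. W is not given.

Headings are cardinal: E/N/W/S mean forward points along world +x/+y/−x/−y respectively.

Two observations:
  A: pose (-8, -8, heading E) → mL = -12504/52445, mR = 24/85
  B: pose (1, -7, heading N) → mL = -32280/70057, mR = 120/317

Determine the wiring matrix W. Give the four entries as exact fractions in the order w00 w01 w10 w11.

obs A: pose=(-8,-8,E) → sL=24/85, sR=120/617, mL=-12504/52445, mR=24/85
obs B: pose=(1,-7,N) → sL=120/317, sR=120/221, mL=-32280/70057, mR=120/317
sensor matrix S = [[24/85, 120/617], [120/317, 120/221]]; det S = 58558464/734827873
solve [mL_A; mL_B] = S·[w00; w01] and [mR_A; mR_B] = S·[w10; w11]:
  w00 = -1/2, w01 = -1/2, w10 = 1, w11 = 0

-1/2 -1/2 1 0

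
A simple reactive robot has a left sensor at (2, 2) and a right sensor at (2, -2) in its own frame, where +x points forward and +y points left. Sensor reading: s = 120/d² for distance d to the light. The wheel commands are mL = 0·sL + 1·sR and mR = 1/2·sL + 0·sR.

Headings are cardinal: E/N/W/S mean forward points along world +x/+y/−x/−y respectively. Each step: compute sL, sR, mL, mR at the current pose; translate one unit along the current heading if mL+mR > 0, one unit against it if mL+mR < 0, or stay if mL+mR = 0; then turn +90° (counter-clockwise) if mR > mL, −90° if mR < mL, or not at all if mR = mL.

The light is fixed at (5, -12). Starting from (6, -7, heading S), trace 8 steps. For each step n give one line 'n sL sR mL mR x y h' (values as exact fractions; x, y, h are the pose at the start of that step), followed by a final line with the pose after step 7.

0 20/3 12 12 10/3 6 -7 S
1 24 120/37 120/37 12 6 -8 W
2 15 15 15 15/2 5 -8 S
3 24 120/29 120/29 12 5 -9 W
4 60 12 12 30 4 -9 S
5 120/17 120 120 60/17 4 -10 E
6 30 30 30 15 5 -10 S
7 24 120/13 120/13 12 5 -11 W
final 4 -11 S

n=0: pose=(6,-7,S); sL=20/3, sR=12; mL=12, mR=10/3; mL+mR=46/3 → advance +1; mR−mL=-26/3 → turn -1·90°
n=1: pose=(6,-8,W); sL=24, sR=120/37; mL=120/37, mR=12; mL+mR=564/37 → advance +1; mR−mL=324/37 → turn +1·90°
n=2: pose=(5,-8,S); sL=15, sR=15; mL=15, mR=15/2; mL+mR=45/2 → advance +1; mR−mL=-15/2 → turn -1·90°
n=3: pose=(5,-9,W); sL=24, sR=120/29; mL=120/29, mR=12; mL+mR=468/29 → advance +1; mR−mL=228/29 → turn +1·90°
n=4: pose=(4,-9,S); sL=60, sR=12; mL=12, mR=30; mL+mR=42 → advance +1; mR−mL=18 → turn +1·90°
n=5: pose=(4,-10,E); sL=120/17, sR=120; mL=120, mR=60/17; mL+mR=2100/17 → advance +1; mR−mL=-1980/17 → turn -1·90°
n=6: pose=(5,-10,S); sL=30, sR=30; mL=30, mR=15; mL+mR=45 → advance +1; mR−mL=-15 → turn -1·90°
n=7: pose=(5,-11,W); sL=24, sR=120/13; mL=120/13, mR=12; mL+mR=276/13 → advance +1; mR−mL=36/13 → turn +1·90°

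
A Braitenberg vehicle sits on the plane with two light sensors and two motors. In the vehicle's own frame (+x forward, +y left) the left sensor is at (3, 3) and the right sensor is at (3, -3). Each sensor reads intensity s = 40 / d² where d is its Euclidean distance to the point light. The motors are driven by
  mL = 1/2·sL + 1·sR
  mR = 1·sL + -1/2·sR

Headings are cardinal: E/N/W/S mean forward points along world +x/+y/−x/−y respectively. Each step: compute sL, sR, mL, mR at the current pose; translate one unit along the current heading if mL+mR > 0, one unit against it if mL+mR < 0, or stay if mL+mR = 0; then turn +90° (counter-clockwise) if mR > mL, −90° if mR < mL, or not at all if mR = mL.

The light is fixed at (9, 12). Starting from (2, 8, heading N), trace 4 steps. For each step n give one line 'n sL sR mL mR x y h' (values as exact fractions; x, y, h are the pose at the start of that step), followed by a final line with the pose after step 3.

n=0: pose=(2,8,N); sL=40/101, sR=40/17; mL=4380/1717, mR=-1340/1717; mL+mR=3040/1717 → advance +1; mR−mL=-5720/1717 → turn -1·90°
n=1: pose=(2,9,E); sL=5/2, sR=10/13; mL=105/52, mR=55/26; mL+mR=215/52 → advance +1; mR−mL=5/52 → turn +1·90°
n=2: pose=(3,9,N); sL=40/81, sR=40/9; mL=380/81, mR=-140/81; mL+mR=80/27 → advance +1; mR−mL=-520/81 → turn -1·90°
n=3: pose=(3,10,E); sL=4, sR=20/17; mL=54/17, mR=58/17; mL+mR=112/17 → advance +1; mR−mL=4/17 → turn +1·90°

0 40/101 40/17 4380/1717 -1340/1717 2 8 N
1 5/2 10/13 105/52 55/26 2 9 E
2 40/81 40/9 380/81 -140/81 3 9 N
3 4 20/17 54/17 58/17 3 10 E
final 4 10 N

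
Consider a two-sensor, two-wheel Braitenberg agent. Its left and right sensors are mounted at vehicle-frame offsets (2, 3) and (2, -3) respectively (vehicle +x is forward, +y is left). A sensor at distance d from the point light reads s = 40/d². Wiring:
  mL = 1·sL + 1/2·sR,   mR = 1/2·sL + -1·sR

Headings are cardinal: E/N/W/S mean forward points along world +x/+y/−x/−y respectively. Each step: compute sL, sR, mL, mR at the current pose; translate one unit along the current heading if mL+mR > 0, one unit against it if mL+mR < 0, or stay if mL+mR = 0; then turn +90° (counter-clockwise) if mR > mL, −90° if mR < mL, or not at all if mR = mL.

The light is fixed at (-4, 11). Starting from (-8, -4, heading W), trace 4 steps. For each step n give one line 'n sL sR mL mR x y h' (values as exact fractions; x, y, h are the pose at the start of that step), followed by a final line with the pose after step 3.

n=0: pose=(-8,-4,W); sL=1/9, sR=2/9; mL=2/9, mR=-1/6; mL+mR=1/18 → advance +1; mR−mL=-7/18 → turn -1·90°
n=1: pose=(-9,-4,N); sL=40/233, sR=40/173; mL=11580/40309, mR=-5860/40309; mL+mR=5720/40309 → advance +1; mR−mL=-17440/40309 → turn -1·90°
n=2: pose=(-9,-3,E); sL=4/13, sR=20/149; mL=726/1937, mR=38/1937; mL+mR=764/1937 → advance +1; mR−mL=-688/1937 → turn -1·90°
n=3: pose=(-8,-3,S); sL=40/257, sR=8/61; mL=3468/15677, mR=-836/15677; mL+mR=2632/15677 → advance +1; mR−mL=-4304/15677 → turn -1·90°

0 1/9 2/9 2/9 -1/6 -8 -4 W
1 40/233 40/173 11580/40309 -5860/40309 -9 -4 N
2 4/13 20/149 726/1937 38/1937 -9 -3 E
3 40/257 8/61 3468/15677 -836/15677 -8 -3 S
final -8 -4 W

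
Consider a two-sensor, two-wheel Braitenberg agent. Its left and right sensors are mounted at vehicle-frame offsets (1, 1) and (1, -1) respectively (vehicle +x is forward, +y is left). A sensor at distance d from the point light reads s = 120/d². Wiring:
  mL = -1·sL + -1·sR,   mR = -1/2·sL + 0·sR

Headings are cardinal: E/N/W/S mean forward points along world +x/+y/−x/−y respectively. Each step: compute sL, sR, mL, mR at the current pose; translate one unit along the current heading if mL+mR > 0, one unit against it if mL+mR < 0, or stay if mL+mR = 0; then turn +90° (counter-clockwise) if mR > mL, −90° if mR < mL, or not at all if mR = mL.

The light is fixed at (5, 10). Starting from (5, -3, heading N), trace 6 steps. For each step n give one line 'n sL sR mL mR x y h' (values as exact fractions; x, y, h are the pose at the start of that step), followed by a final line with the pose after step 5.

0 24/29 24/29 -48/29 -12/29 5 -3 N
1 60/113 12/17 -2376/1921 -30/113 5 -4 W
2 120/229 8/15 -3632/3435 -60/229 6 -4 S
3 30/37 3/5 -261/185 -15/37 6 -3 E
4 24/29 24/29 -48/29 -12/29 5 -3 N
5 60/113 12/17 -2376/1921 -30/113 5 -4 W
final 6 -4 S

n=0: pose=(5,-3,N); sL=24/29, sR=24/29; mL=-48/29, mR=-12/29; mL+mR=-60/29 → advance -1; mR−mL=36/29 → turn +1·90°
n=1: pose=(5,-4,W); sL=60/113, sR=12/17; mL=-2376/1921, mR=-30/113; mL+mR=-2886/1921 → advance -1; mR−mL=1866/1921 → turn +1·90°
n=2: pose=(6,-4,S); sL=120/229, sR=8/15; mL=-3632/3435, mR=-60/229; mL+mR=-4532/3435 → advance -1; mR−mL=2732/3435 → turn +1·90°
n=3: pose=(6,-3,E); sL=30/37, sR=3/5; mL=-261/185, mR=-15/37; mL+mR=-336/185 → advance -1; mR−mL=186/185 → turn +1·90°
n=4: pose=(5,-3,N); sL=24/29, sR=24/29; mL=-48/29, mR=-12/29; mL+mR=-60/29 → advance -1; mR−mL=36/29 → turn +1·90°
n=5: pose=(5,-4,W); sL=60/113, sR=12/17; mL=-2376/1921, mR=-30/113; mL+mR=-2886/1921 → advance -1; mR−mL=1866/1921 → turn +1·90°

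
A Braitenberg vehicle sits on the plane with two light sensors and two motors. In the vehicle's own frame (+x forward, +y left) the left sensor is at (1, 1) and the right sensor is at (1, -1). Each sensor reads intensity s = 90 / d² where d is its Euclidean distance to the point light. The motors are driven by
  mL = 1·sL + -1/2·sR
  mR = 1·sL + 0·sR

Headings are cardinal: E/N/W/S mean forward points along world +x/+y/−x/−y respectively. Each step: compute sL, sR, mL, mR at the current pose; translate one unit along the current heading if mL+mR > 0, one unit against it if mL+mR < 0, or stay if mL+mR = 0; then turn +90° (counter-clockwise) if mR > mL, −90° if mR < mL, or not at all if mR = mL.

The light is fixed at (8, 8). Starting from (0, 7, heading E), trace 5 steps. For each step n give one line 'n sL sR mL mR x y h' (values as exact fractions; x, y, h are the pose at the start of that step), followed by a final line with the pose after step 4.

0 90/49 90/53 2565/2597 90/49 0 7 E
1 45/32 5/2 5/32 45/32 1 7 N
2 18/13 18/13 9/13 18/13 1 8 W
3 9/5 45/41 513/410 9/5 0 8 S
4 90/49 90/53 2565/2597 90/49 0 7 E
final 1 7 N

n=0: pose=(0,7,E); sL=90/49, sR=90/53; mL=2565/2597, mR=90/49; mL+mR=7335/2597 → advance +1; mR−mL=45/53 → turn +1·90°
n=1: pose=(1,7,N); sL=45/32, sR=5/2; mL=5/32, mR=45/32; mL+mR=25/16 → advance +1; mR−mL=5/4 → turn +1·90°
n=2: pose=(1,8,W); sL=18/13, sR=18/13; mL=9/13, mR=18/13; mL+mR=27/13 → advance +1; mR−mL=9/13 → turn +1·90°
n=3: pose=(0,8,S); sL=9/5, sR=45/41; mL=513/410, mR=9/5; mL+mR=1251/410 → advance +1; mR−mL=45/82 → turn +1·90°
n=4: pose=(0,7,E); sL=90/49, sR=90/53; mL=2565/2597, mR=90/49; mL+mR=7335/2597 → advance +1; mR−mL=45/53 → turn +1·90°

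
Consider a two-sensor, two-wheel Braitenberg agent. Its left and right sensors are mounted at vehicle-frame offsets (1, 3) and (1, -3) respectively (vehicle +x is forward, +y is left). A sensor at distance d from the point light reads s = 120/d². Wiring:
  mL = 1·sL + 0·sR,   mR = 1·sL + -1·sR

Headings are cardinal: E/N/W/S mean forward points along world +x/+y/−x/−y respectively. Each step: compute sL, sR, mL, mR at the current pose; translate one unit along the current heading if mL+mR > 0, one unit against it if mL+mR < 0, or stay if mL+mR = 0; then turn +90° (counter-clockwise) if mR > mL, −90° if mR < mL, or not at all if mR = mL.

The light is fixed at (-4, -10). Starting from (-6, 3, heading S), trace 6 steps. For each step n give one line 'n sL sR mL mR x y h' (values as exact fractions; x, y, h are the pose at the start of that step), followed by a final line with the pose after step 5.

0 24/29 120/169 24/29 576/4901 -6 3 S
1 4/3 20/39 4/3 32/39 -6 2 W
2 24/41 120/169 24/41 -864/6929 -7 2 N
3 6/13 15/13 6/13 -9/13 -7 3 E
4 24/29 120/193 24/29 1152/5597 -8 3 S
5 60/53 12/25 60/53 864/1325 -8 2 W
final -9 2 N

n=0: pose=(-6,3,S); sL=24/29, sR=120/169; mL=24/29, mR=576/4901; mL+mR=4632/4901 → advance +1; mR−mL=-120/169 → turn -1·90°
n=1: pose=(-6,2,W); sL=4/3, sR=20/39; mL=4/3, mR=32/39; mL+mR=28/13 → advance +1; mR−mL=-20/39 → turn -1·90°
n=2: pose=(-7,2,N); sL=24/41, sR=120/169; mL=24/41, mR=-864/6929; mL+mR=3192/6929 → advance +1; mR−mL=-120/169 → turn -1·90°
n=3: pose=(-7,3,E); sL=6/13, sR=15/13; mL=6/13, mR=-9/13; mL+mR=-3/13 → advance -1; mR−mL=-15/13 → turn -1·90°
n=4: pose=(-8,3,S); sL=24/29, sR=120/193; mL=24/29, mR=1152/5597; mL+mR=5784/5597 → advance +1; mR−mL=-120/193 → turn -1·90°
n=5: pose=(-8,2,W); sL=60/53, sR=12/25; mL=60/53, mR=864/1325; mL+mR=2364/1325 → advance +1; mR−mL=-12/25 → turn -1·90°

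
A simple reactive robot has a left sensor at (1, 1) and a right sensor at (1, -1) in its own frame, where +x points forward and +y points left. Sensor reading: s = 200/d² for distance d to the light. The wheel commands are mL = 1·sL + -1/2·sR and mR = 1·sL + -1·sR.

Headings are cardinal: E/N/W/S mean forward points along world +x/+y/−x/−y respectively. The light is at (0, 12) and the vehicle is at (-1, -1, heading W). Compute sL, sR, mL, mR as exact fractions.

left sensor world pos  = (-2, -2); dL² = 200
right sensor world pos = (-2, 0); dR² = 148
sL = 200/200 = 1
sR = 200/148 = 50/37
mL = 1·sL + -1/2·sR = 12/37
mR = 1·sL + -1·sR = -13/37

1 50/37 12/37 -13/37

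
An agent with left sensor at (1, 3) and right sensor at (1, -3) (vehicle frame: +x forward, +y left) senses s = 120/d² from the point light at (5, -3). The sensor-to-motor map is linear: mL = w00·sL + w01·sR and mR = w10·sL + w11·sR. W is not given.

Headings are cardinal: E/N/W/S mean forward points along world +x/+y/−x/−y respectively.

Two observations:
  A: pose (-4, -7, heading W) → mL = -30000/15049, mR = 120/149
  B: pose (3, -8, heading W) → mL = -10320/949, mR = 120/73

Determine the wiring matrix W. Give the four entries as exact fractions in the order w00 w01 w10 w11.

-1 -1 1 0

obs A: pose=(-4,-7,W) → sL=120/149, sR=120/101, mL=-30000/15049, mR=120/149
obs B: pose=(3,-8,W) → sL=120/73, sR=120/13, mL=-10320/949, mR=120/73
sensor matrix S = [[120/149, 120/101], [120/73, 120/13]]; det S = 78278400/14281501
solve [mL_A; mL_B] = S·[w00; w01] and [mR_A; mR_B] = S·[w10; w11]:
  w00 = -1, w01 = -1, w10 = 1, w11 = 0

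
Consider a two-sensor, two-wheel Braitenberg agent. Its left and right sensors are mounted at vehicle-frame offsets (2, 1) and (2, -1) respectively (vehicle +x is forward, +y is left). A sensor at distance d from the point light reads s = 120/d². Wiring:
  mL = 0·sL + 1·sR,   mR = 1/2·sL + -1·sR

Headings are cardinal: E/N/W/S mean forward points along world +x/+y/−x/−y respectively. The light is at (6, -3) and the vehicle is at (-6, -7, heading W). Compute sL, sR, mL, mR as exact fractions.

left sensor world pos  = (-8, -8); dL² = 221
right sensor world pos = (-8, -6); dR² = 205
sL = 120/221 = 120/221
sR = 120/205 = 24/41
mL = 0·sL + 1·sR = 24/41
mR = 1/2·sL + -1·sR = -2844/9061

120/221 24/41 24/41 -2844/9061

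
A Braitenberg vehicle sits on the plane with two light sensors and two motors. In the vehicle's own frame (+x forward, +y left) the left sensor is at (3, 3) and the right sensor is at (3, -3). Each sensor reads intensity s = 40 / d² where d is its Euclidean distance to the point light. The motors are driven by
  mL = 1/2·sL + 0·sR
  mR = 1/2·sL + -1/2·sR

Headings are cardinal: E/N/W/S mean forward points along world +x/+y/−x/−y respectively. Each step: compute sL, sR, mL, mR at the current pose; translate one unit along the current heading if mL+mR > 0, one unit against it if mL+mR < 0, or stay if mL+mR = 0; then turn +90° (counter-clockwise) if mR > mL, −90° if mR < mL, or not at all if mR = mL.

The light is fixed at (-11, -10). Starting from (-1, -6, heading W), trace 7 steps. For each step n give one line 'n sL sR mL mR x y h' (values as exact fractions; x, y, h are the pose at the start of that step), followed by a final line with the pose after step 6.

n=0: pose=(-1,-6,W); sL=4/5, sR=20/49; mL=2/5, mR=48/245; mL+mR=146/245 → advance +1; mR−mL=-10/49 → turn -1·90°
n=1: pose=(-2,-6,N); sL=8/17, sR=40/193; mL=4/17, mR=432/3281; mL+mR=1204/3281 → advance +1; mR−mL=-20/193 → turn -1·90°
n=2: pose=(-2,-5,E); sL=5/26, sR=10/37; mL=5/52, mR=-75/1924; mL+mR=55/962 → advance +1; mR−mL=-5/37 → turn -1·90°
n=3: pose=(-1,-5,S); sL=40/173, sR=40/53; mL=20/173, mR=-2400/9169; mL+mR=-1340/9169 → advance -1; mR−mL=-20/53 → turn -1·90°
n=4: pose=(-1,-4,W); sL=20/29, sR=4/13; mL=10/29, mR=72/377; mL+mR=202/377 → advance +1; mR−mL=-2/13 → turn -1·90°
n=5: pose=(-2,-4,N); sL=40/117, sR=8/45; mL=20/117, mR=16/195; mL+mR=148/585 → advance +1; mR−mL=-4/45 → turn -1·90°
n=6: pose=(-2,-3,E); sL=10/61, sR=1/4; mL=5/61, mR=-21/488; mL+mR=19/488 → advance +1; mR−mL=-1/8 → turn -1·90°

0 4/5 20/49 2/5 48/245 -1 -6 W
1 8/17 40/193 4/17 432/3281 -2 -6 N
2 5/26 10/37 5/52 -75/1924 -2 -5 E
3 40/173 40/53 20/173 -2400/9169 -1 -5 S
4 20/29 4/13 10/29 72/377 -1 -4 W
5 40/117 8/45 20/117 16/195 -2 -4 N
6 10/61 1/4 5/61 -21/488 -2 -3 E
final -1 -3 S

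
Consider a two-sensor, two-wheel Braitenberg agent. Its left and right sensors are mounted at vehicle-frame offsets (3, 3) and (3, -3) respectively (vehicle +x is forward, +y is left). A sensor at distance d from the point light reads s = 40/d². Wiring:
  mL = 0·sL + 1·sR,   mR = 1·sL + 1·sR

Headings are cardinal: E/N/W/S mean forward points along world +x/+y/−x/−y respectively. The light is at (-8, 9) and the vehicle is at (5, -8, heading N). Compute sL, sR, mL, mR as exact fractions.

left sensor world pos  = (2, -5); dL² = 296
right sensor world pos = (8, -5); dR² = 452
sL = 40/296 = 5/37
sR = 40/452 = 10/113
mL = 0·sL + 1·sR = 10/113
mR = 1·sL + 1·sR = 935/4181

5/37 10/113 10/113 935/4181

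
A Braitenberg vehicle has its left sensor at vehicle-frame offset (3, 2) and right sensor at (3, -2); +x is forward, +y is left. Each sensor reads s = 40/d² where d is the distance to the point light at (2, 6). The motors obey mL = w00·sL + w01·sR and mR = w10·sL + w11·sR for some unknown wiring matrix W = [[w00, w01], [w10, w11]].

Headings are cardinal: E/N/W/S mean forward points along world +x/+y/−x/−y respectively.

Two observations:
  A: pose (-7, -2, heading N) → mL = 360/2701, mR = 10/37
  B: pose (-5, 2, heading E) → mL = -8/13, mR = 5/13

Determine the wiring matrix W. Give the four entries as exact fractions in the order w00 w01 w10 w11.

obs A: pose=(-7,-2,N) → sL=20/73, sR=20/37, mL=360/2701, mR=10/37
obs B: pose=(-5,2,E) → sL=2, sR=10/13, mL=-8/13, mR=5/13
sensor matrix S = [[20/73, 20/37], [2, 10/13]]; det S = -30560/35113
solve [mL_A; mL_B] = S·[w00; w01] and [mR_A; mR_B] = S·[w10; w11]:
  w00 = -1/2, w01 = 1/2, w10 = 0, w11 = 1/2

-1/2 1/2 0 1/2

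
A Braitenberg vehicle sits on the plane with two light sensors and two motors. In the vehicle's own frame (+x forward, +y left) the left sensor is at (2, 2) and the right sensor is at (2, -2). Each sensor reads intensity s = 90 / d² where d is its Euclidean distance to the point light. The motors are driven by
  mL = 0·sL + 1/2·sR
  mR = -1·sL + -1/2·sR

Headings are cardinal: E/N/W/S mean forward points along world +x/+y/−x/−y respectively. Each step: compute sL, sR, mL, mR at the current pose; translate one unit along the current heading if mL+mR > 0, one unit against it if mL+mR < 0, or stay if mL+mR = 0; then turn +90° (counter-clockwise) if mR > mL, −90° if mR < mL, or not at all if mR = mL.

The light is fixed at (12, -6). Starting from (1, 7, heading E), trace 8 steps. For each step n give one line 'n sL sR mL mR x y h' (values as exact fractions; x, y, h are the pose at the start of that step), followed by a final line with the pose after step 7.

0 5/17 45/101 45/202 -1775/3434 1 7 E
1 90/221 90/317 45/317 -38475/70057 0 7 S
2 9/34 45/226 45/452 -2799/7684 0 8 W
3 18/85 90/337 45/337 -9891/28645 1 8 N
4 5/17 45/101 45/202 -1775/3434 1 7 E
5 90/221 90/317 45/317 -38475/70057 0 7 S
6 9/34 45/226 45/452 -2799/7684 0 8 W
7 18/85 90/337 45/337 -9891/28645 1 8 N
final 1 7 E

n=0: pose=(1,7,E); sL=5/17, sR=45/101; mL=45/202, mR=-1775/3434; mL+mR=-5/17 → advance -1; mR−mL=-1270/1717 → turn -1·90°
n=1: pose=(0,7,S); sL=90/221, sR=90/317; mL=45/317, mR=-38475/70057; mL+mR=-90/221 → advance -1; mR−mL=-48420/70057 → turn -1·90°
n=2: pose=(0,8,W); sL=9/34, sR=45/226; mL=45/452, mR=-2799/7684; mL+mR=-9/34 → advance -1; mR−mL=-891/1921 → turn -1·90°
n=3: pose=(1,8,N); sL=18/85, sR=90/337; mL=45/337, mR=-9891/28645; mL+mR=-18/85 → advance -1; mR−mL=-13716/28645 → turn -1·90°
n=4: pose=(1,7,E); sL=5/17, sR=45/101; mL=45/202, mR=-1775/3434; mL+mR=-5/17 → advance -1; mR−mL=-1270/1717 → turn -1·90°
n=5: pose=(0,7,S); sL=90/221, sR=90/317; mL=45/317, mR=-38475/70057; mL+mR=-90/221 → advance -1; mR−mL=-48420/70057 → turn -1·90°
n=6: pose=(0,8,W); sL=9/34, sR=45/226; mL=45/452, mR=-2799/7684; mL+mR=-9/34 → advance -1; mR−mL=-891/1921 → turn -1·90°
n=7: pose=(1,8,N); sL=18/85, sR=90/337; mL=45/337, mR=-9891/28645; mL+mR=-18/85 → advance -1; mR−mL=-13716/28645 → turn -1·90°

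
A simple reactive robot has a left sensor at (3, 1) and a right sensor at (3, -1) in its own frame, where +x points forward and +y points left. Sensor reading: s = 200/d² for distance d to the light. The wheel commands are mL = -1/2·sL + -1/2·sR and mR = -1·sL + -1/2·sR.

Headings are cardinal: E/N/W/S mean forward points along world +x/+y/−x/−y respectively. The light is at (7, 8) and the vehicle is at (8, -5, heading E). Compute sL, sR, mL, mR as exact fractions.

left sensor world pos  = (11, -4); dL² = 160
right sensor world pos = (11, -6); dR² = 212
sL = 200/160 = 5/4
sR = 200/212 = 50/53
mL = -1/2·sL + -1/2·sR = -465/424
mR = -1·sL + -1/2·sR = -365/212

5/4 50/53 -465/424 -365/212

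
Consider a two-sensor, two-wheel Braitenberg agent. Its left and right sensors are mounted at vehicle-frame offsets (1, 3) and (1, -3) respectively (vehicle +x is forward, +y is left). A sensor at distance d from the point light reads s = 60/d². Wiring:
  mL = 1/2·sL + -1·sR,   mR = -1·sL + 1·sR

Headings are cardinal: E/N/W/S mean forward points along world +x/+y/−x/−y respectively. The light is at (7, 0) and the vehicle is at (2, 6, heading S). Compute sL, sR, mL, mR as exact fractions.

60/29 60/89 930/2581 -3600/2581

left sensor world pos  = (5, 5); dL² = 29
right sensor world pos = (-1, 5); dR² = 89
sL = 60/29 = 60/29
sR = 60/89 = 60/89
mL = 1/2·sL + -1·sR = 930/2581
mR = -1·sL + 1·sR = -3600/2581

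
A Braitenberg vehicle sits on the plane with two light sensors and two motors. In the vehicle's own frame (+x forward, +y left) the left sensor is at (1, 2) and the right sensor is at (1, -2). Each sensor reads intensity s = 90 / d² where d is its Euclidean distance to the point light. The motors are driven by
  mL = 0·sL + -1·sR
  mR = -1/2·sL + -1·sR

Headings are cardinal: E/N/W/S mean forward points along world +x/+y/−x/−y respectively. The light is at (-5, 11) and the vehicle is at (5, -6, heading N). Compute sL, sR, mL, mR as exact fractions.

9/32 9/40 -9/40 -117/320

left sensor world pos  = (3, -5); dL² = 320
right sensor world pos = (7, -5); dR² = 400
sL = 90/320 = 9/32
sR = 90/400 = 9/40
mL = 0·sL + -1·sR = -9/40
mR = -1/2·sL + -1·sR = -117/320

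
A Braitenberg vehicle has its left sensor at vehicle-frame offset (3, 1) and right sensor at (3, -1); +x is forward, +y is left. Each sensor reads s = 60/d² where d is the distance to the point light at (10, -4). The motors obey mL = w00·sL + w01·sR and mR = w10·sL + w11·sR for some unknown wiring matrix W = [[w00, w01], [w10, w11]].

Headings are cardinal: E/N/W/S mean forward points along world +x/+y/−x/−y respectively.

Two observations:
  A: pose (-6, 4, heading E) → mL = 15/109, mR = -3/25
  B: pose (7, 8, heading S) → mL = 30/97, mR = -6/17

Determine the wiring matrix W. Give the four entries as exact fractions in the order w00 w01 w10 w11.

obs A: pose=(-6,4,E) → sL=6/25, sR=30/109, mL=15/109, mR=-3/25
obs B: pose=(7,8,S) → sL=12/17, sR=60/97, mL=30/97, mR=-6/17
sensor matrix S = [[6/25, 30/109], [12/17, 60/97]]; det S = -41184/898705
solve [mL_A; mL_B] = S·[w00; w01] and [mR_A; mR_B] = S·[w10; w11]:
  w00 = 0, w01 = 1/2, w10 = -1/2, w11 = 0

0 1/2 -1/2 0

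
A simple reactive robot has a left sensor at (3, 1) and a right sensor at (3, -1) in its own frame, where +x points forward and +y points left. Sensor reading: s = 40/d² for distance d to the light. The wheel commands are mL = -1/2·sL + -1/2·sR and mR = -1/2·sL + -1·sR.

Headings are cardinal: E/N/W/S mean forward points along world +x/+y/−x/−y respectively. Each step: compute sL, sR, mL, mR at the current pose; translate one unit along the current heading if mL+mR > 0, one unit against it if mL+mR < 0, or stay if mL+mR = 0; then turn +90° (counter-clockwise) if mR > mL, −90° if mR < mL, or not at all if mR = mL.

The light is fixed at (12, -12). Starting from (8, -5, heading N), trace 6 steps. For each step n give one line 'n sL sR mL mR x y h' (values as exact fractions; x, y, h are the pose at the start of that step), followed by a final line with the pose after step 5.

0 8/25 40/109 -936/2725 -1436/2725 8 -5 N
1 4/5 20/13 -76/65 -126/65 8 -6 E
2 8/5 8/9 -56/45 -76/45 7 -6 S
3 2/5 5/16 -57/160 -41/80 7 -5 W
4 8/25 40/109 -936/2725 -1436/2725 8 -5 N
5 4/5 20/13 -76/65 -126/65 8 -6 E
final 7 -6 S

n=0: pose=(8,-5,N); sL=8/25, sR=40/109; mL=-936/2725, mR=-1436/2725; mL+mR=-2372/2725 → advance -1; mR−mL=-20/109 → turn -1·90°
n=1: pose=(8,-6,E); sL=4/5, sR=20/13; mL=-76/65, mR=-126/65; mL+mR=-202/65 → advance -1; mR−mL=-10/13 → turn -1·90°
n=2: pose=(7,-6,S); sL=8/5, sR=8/9; mL=-56/45, mR=-76/45; mL+mR=-44/15 → advance -1; mR−mL=-4/9 → turn -1·90°
n=3: pose=(7,-5,W); sL=2/5, sR=5/16; mL=-57/160, mR=-41/80; mL+mR=-139/160 → advance -1; mR−mL=-5/32 → turn -1·90°
n=4: pose=(8,-5,N); sL=8/25, sR=40/109; mL=-936/2725, mR=-1436/2725; mL+mR=-2372/2725 → advance -1; mR−mL=-20/109 → turn -1·90°
n=5: pose=(8,-6,E); sL=4/5, sR=20/13; mL=-76/65, mR=-126/65; mL+mR=-202/65 → advance -1; mR−mL=-10/13 → turn -1·90°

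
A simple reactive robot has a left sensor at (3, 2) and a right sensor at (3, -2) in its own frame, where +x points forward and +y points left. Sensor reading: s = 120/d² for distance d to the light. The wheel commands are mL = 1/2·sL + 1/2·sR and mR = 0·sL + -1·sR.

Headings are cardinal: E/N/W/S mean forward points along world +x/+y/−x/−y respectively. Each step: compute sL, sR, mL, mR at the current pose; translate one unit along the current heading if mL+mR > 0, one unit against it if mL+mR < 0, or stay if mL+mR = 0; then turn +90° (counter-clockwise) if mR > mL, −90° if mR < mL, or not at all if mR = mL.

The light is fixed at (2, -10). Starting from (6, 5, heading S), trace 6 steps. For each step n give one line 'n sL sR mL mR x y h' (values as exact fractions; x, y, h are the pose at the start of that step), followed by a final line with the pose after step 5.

0 2/3 30/37 82/111 -30/37 6 5 S
1 120/197 24/65 6264/12805 -24/65 6 6 W
2 60/181 60/193 11220/34933 -60/193 5 6 N
3 120/397 40/87 13160/34539 -40/87 5 7 E
4 30/53 30/49 1530/2597 -30/49 4 7 S
5 120/257 120/401 39480/103057 -120/401 4 8 W
final 3 8 N

n=0: pose=(6,5,S); sL=2/3, sR=30/37; mL=82/111, mR=-30/37; mL+mR=-8/111 → advance -1; mR−mL=-172/111 → turn -1·90°
n=1: pose=(6,6,W); sL=120/197, sR=24/65; mL=6264/12805, mR=-24/65; mL+mR=1536/12805 → advance +1; mR−mL=-10992/12805 → turn -1·90°
n=2: pose=(5,6,N); sL=60/181, sR=60/193; mL=11220/34933, mR=-60/193; mL+mR=360/34933 → advance +1; mR−mL=-22080/34933 → turn -1·90°
n=3: pose=(5,7,E); sL=120/397, sR=40/87; mL=13160/34539, mR=-40/87; mL+mR=-2720/34539 → advance -1; mR−mL=-9680/11513 → turn -1·90°
n=4: pose=(4,7,S); sL=30/53, sR=30/49; mL=1530/2597, mR=-30/49; mL+mR=-60/2597 → advance -1; mR−mL=-3120/2597 → turn -1·90°
n=5: pose=(4,8,W); sL=120/257, sR=120/401; mL=39480/103057, mR=-120/401; mL+mR=8640/103057 → advance +1; mR−mL=-70320/103057 → turn -1·90°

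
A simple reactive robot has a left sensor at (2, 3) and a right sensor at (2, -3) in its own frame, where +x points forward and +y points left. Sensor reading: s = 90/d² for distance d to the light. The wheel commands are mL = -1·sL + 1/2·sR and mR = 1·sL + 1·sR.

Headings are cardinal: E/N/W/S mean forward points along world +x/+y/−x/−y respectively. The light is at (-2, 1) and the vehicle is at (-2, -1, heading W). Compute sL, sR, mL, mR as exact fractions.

90/29 18 171/29 612/29

left sensor world pos  = (-4, -4); dL² = 29
right sensor world pos = (-4, 2); dR² = 5
sL = 90/29 = 90/29
sR = 90/5 = 18
mL = -1·sL + 1/2·sR = 171/29
mR = 1·sL + 1·sR = 612/29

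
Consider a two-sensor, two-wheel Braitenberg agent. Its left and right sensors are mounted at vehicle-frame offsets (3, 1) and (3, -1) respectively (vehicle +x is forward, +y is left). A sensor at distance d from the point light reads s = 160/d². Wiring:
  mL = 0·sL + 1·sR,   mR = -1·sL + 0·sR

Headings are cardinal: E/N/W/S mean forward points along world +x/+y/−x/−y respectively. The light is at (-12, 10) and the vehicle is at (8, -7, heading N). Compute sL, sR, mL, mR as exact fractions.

left sensor world pos  = (7, -4); dL² = 557
right sensor world pos = (9, -4); dR² = 637
sL = 160/557 = 160/557
sR = 160/637 = 160/637
mL = 0·sL + 1·sR = 160/637
mR = -1·sL + 0·sR = -160/557

160/557 160/637 160/637 -160/557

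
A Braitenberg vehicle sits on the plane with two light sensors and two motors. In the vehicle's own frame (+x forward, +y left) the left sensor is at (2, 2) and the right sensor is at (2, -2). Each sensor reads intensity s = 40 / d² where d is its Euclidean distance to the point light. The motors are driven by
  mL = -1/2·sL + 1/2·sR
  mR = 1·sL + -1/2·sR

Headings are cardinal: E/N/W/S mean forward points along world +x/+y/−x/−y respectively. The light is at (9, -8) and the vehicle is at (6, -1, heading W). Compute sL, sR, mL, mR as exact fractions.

left sensor world pos  = (4, -3); dL² = 50
right sensor world pos = (4, 1); dR² = 106
sL = 40/50 = 4/5
sR = 40/106 = 20/53
mL = -1/2·sL + 1/2·sR = -56/265
mR = 1·sL + -1/2·sR = 162/265

4/5 20/53 -56/265 162/265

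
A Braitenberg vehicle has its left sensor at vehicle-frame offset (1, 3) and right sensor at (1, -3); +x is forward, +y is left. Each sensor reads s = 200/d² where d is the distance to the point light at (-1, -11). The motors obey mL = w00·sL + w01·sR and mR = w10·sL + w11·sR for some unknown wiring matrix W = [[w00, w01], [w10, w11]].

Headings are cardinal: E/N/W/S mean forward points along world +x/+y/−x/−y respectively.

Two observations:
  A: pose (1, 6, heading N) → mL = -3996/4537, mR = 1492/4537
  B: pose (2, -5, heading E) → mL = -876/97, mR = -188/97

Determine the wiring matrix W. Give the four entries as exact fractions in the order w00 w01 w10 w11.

obs A: pose=(1,6,N) → sL=8/13, sR=200/349, mL=-3996/4537, mR=1492/4537
obs B: pose=(2,-5,E) → sL=200/97, sR=8, mL=-876/97, mR=-188/97
sensor matrix S = [[8/13, 200/349], [200/97, 8]]; det S = 1646592/440089
solve [mL_A; mL_B] = S·[w00; w01] and [mR_A; mR_B] = S·[w10; w11]:
  w00 = -1/2, w01 = -1, w10 = 1, w11 = -1/2

-1/2 -1 1 -1/2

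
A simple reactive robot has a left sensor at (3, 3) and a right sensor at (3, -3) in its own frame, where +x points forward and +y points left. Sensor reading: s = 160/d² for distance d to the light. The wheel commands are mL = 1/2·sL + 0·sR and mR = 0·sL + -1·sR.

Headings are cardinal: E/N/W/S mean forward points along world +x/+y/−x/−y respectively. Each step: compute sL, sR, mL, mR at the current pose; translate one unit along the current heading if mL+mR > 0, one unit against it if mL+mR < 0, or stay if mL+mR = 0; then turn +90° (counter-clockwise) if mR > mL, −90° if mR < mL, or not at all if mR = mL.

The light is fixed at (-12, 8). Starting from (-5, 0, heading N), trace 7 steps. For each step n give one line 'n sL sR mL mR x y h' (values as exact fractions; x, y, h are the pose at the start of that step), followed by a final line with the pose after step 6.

0 160/41 32/25 80/41 -32/25 -5 0 N
1 40/29 4/5 20/29 -4/5 -5 1 E
2 160/181 160/109 80/181 -160/109 -6 1 S
3 16/9 80/9 8/9 -80/9 -6 2 W
4 32/5 160/109 16/5 -160/109 -5 2 N
5 20/13 40/41 10/13 -40/41 -5 3 E
6 32/29 160/73 16/29 -160/73 -6 3 S
final -6 4 W

n=0: pose=(-5,0,N); sL=160/41, sR=32/25; mL=80/41, mR=-32/25; mL+mR=688/1025 → advance +1; mR−mL=-3312/1025 → turn -1·90°
n=1: pose=(-5,1,E); sL=40/29, sR=4/5; mL=20/29, mR=-4/5; mL+mR=-16/145 → advance -1; mR−mL=-216/145 → turn -1·90°
n=2: pose=(-6,1,S); sL=160/181, sR=160/109; mL=80/181, mR=-160/109; mL+mR=-20240/19729 → advance -1; mR−mL=-37680/19729 → turn -1·90°
n=3: pose=(-6,2,W); sL=16/9, sR=80/9; mL=8/9, mR=-80/9; mL+mR=-8 → advance -1; mR−mL=-88/9 → turn -1·90°
n=4: pose=(-5,2,N); sL=32/5, sR=160/109; mL=16/5, mR=-160/109; mL+mR=944/545 → advance +1; mR−mL=-2544/545 → turn -1·90°
n=5: pose=(-5,3,E); sL=20/13, sR=40/41; mL=10/13, mR=-40/41; mL+mR=-110/533 → advance -1; mR−mL=-930/533 → turn -1·90°
n=6: pose=(-6,3,S); sL=32/29, sR=160/73; mL=16/29, mR=-160/73; mL+mR=-3472/2117 → advance -1; mR−mL=-5808/2117 → turn -1·90°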